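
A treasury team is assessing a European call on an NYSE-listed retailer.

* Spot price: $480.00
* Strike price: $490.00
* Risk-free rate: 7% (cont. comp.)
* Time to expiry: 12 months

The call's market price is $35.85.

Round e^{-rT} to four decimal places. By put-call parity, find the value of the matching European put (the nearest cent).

$12.73

exp(−rT) = exp(−0.07·1) = 0.9324
Put-call parity: C − P = S − K·e^(−rT) = 480 − 490·0.9324 = 480 − 456.8760 = 23.1240
P = C − (C − P) = 35.85 − (23.1240) = 12.7260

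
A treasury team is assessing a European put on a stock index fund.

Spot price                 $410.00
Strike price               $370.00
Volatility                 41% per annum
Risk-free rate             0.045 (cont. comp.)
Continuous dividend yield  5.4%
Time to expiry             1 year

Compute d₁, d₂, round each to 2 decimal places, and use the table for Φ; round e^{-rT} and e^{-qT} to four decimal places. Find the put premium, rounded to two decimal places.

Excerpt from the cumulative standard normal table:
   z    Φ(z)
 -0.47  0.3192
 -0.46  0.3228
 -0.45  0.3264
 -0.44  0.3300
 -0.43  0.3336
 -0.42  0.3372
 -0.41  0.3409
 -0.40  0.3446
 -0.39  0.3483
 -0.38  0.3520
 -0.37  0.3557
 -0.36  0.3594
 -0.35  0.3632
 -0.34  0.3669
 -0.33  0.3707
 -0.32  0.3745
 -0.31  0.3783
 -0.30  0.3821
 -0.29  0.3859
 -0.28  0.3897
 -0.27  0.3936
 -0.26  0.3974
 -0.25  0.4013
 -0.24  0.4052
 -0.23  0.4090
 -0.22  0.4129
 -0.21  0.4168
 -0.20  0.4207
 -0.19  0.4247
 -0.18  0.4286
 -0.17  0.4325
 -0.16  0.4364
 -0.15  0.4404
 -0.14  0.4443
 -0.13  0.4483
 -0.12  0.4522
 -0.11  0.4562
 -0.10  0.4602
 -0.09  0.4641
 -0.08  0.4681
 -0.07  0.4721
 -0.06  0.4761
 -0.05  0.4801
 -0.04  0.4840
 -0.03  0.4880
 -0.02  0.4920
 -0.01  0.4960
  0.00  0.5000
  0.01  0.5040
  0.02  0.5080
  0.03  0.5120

$44.45

T = 1;  σ√T = 0.4100
d₁ = [ln(410/370) + (0.045 − 0.054 + 0.41²/2)·1] / 0.4100 = [0.1027 + 0.0750] / 0.4100 = 0.4334 ≈ 0.43
d₂ = d₁ − σ√T = 0.4334 − 0.4100 = 0.0234 ≈ 0.02
exp(−qT) = exp(−0.054·1) = 0.9474;  exp(−rT) = exp(−0.045·1) = 0.9560
N(−d₂) = N(-0.02) = 0.4920;  N(−d₁) = N(-0.43) = 0.3336
P = 370·0.9560·0.4920 − 410·0.9474·0.3336 = 174.0302 − 129.5816 = 44.4487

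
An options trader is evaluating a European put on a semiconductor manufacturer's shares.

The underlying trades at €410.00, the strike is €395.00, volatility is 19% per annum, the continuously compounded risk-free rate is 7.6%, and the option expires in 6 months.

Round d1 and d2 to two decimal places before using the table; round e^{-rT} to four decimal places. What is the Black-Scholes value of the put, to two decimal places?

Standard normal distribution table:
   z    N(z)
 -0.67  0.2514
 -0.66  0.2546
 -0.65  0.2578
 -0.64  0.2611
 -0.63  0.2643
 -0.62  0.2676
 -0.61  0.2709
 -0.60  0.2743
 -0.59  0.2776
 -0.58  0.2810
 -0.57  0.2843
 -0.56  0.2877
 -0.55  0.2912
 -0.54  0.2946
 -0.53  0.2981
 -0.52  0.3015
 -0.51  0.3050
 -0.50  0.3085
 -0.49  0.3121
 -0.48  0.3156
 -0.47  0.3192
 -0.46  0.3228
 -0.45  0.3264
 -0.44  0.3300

€10.32

T = 0.5;  σ√T = 0.1344
d₁ = [ln(410/395) + (0.076 + 0.19²/2)·0.5] / 0.1344 = [0.0373 + 0.0470] / 0.1344 = 0.6274 ≈ 0.63
d₂ = d₁ − σ√T = 0.6274 − 0.1344 = 0.4931 ≈ 0.49
e^(−rT) = e^(−0.076·0.5) = 0.9627
P = 395·0.9627·N(-0.49) − 410·N(-0.63) = 395·0.9627·0.3121 − 410·0.2643 = 118.6812 − 108.3630 = 10.3182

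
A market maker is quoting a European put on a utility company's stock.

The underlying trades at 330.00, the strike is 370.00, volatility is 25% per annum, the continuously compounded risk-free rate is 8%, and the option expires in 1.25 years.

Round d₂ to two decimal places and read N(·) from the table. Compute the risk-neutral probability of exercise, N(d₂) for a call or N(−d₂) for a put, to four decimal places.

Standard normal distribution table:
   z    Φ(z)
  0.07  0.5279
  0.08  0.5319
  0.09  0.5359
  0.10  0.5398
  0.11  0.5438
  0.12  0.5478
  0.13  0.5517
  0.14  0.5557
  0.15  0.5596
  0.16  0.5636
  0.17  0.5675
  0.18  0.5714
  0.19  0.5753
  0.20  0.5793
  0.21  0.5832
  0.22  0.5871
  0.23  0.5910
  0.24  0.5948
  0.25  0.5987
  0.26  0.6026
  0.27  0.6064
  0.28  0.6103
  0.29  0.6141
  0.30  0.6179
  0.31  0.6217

0.5753

T = 1.25;  σ√T = 0.2795
ln(S/K) + (r + σ²/2)T = ln(330/370) + (0.08 + 0.25²/2)·1.25 = -0.1144 + 0.1391 = 0.0247
d₁ = 0.0247 / 0.2795 = 0.0882 ≈ 0.09
d₂ = d₁ − σ√T = 0.0882 − 0.2795 = -0.1913 ≈ -0.19
Risk-neutral Pr[S_T < K] = N(−d₂) = N(0.19) = 0.5753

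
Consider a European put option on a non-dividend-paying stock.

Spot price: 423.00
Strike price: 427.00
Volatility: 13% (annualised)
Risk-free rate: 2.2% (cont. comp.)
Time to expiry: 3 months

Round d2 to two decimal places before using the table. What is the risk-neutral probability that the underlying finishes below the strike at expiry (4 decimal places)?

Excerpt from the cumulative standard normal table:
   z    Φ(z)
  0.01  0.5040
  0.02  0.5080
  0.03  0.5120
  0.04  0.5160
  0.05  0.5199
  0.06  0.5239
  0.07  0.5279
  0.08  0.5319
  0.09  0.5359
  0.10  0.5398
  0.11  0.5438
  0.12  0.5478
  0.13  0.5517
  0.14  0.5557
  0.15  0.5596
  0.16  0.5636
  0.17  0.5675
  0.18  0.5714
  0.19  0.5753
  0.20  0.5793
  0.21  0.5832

0.5359

σ√T = 0.13 × 0.5000 = 0.0650
d₁ = [ln(423/427) + (0.022 + ½·0.13²)·0.25] / (σ√T) = (-0.0094 + 0.0076) / 0.0650 = -0.0277 → -0.03
d₂ = -0.0277 − 0.0650 = -0.0927 → -0.09
Pr(exercise) under Q = N(−d₂) = N(0.09) = 0.5359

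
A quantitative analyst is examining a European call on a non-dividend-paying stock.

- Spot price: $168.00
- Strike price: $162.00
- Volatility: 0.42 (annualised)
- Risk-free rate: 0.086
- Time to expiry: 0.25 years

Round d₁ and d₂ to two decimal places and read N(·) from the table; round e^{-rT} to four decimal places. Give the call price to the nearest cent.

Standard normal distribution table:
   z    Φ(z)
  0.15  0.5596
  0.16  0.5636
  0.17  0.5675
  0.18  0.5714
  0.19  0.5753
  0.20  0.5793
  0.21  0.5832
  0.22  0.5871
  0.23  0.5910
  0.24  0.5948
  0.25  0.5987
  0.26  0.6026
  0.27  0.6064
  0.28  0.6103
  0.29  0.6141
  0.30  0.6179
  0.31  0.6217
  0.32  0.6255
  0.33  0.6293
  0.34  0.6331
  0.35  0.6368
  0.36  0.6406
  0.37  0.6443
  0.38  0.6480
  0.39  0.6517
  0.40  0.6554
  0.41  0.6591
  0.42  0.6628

$18.89

σ√T = 0.42·√0.25 = 0.2100
ln(S/K) + (r + σ²/2)T = ln(168/162) + (0.086 + 0.42²/2)·0.25 = 0.0364 + 0.0435 = 0.0799
d₁ = 0.0799 / 0.2100 = 0.3806 → 0.38
d₂ = d₁ − σ√T = 0.3806 − 0.2100 = 0.1706 → 0.17
e^(−rT) = e^(−0.086·0.25) = 0.9787
N(d₁) = N(0.38) = 0.6480;  N(d₂) = N(0.17) = 0.5675
C = 168·0.6480 − 162·0.9787·0.5675 = 108.8640 − 89.9768 = 18.8872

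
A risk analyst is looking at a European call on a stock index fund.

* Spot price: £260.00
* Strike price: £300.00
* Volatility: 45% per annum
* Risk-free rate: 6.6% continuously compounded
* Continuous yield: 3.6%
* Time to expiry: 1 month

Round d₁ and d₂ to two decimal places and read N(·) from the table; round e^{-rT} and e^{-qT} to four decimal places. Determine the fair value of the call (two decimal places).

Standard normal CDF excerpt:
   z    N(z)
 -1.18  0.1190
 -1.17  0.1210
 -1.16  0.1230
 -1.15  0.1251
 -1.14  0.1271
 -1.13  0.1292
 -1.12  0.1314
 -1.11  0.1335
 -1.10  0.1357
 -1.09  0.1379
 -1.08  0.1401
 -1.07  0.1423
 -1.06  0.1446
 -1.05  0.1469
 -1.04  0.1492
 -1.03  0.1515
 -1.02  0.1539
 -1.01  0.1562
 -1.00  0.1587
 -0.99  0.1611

£2.57

T = 0.08333;  σ√T = 0.1299
d₁ = [ln(260/300) + (0.066 − 0.036 + ½·0.45²)·0.08333] / (σ√T) = (-0.1431 + 0.0109) / 0.1299 = -1.0174 which rounds to -1.02
d₂ = -1.0174 − 0.1299 = -1.1473 which rounds to -1.15
e^(−qT) = e^(−0.036·0.08333) = 0.9970;  e^(−rT) = e^(−0.066·0.08333) = 0.9945
N(d₁) = N(-1.02) = 0.1539;  N(d₂) = N(-1.15) = 0.1251
C = 260·0.9970·0.1539 − 300·0.9945·0.1251 = 39.8940 − 37.3236 = 2.5704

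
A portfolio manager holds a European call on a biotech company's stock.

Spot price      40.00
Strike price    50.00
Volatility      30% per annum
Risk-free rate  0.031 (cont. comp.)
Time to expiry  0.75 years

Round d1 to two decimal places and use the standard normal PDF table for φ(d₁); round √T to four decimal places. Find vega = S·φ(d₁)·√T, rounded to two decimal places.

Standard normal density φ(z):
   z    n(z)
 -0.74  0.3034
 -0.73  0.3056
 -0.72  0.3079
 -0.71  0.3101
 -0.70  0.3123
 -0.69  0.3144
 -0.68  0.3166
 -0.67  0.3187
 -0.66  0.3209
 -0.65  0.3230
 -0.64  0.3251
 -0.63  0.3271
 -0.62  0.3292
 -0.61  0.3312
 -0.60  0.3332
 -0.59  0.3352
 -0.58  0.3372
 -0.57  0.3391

11.26

σ√T = 0.3 × 0.8660 = 0.2598
d₁ = [ln(40/50) + (0.031 + ½·0.3²)·0.75] / (σ√T) = (-0.2231 + 0.0570) / 0.2598 = -0.6395 which rounds to -0.64
√T = √0.75 = 0.8660
φ(d₁) = φ(-0.64) = 0.3251
vega = S·φ(d₁)·√T = 40·0.3251·0.8660 = 11.2615
(Vega is the same for a European call and put with the same parameters.)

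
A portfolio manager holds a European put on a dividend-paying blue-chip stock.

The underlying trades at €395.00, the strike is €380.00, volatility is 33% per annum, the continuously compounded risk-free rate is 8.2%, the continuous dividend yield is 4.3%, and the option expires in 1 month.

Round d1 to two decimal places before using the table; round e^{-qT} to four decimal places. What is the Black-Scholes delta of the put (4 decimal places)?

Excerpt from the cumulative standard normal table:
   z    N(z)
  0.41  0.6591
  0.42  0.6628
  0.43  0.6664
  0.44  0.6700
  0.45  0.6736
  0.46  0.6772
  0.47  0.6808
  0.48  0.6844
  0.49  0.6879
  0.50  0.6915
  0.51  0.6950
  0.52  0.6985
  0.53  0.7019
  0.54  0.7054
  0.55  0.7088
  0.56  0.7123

T = 0.08333;  σ√T = 0.0953
d₁ = [ln(395/380) + (0.082 − 0.043 + 0.33²/2)·0.08333] / 0.0953 = [0.0387 + 0.0078] / 0.0953 = 0.4881 ≈ 0.49
N(d₁) = N(0.49) = 0.6879
Δ_put = e^(−qT)·(N(d₁) − 1) = 0.9964·(0.6879 − 1) = -0.3110

-0.3110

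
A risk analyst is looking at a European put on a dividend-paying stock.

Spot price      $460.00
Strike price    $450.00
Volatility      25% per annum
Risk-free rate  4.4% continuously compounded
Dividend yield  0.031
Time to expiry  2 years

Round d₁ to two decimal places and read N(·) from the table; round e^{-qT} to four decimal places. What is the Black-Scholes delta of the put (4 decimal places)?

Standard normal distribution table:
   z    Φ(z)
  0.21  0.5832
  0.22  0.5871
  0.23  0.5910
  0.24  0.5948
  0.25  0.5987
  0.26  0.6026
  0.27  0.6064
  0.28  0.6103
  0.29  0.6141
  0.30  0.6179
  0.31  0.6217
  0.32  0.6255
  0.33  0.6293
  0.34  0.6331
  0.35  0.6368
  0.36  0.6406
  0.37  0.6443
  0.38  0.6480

T = 2;  σ√T = 0.3536
d₁ = [ln(460/450) + (0.044 − 0.031 + ½·0.25²)·2] / (σ√T) = (0.0220 + 0.0885) / 0.3536 = 0.3125 ≈ 0.31
N(d₁) = N(0.31) = 0.6217
Δ_put = exp(−qT)·(N(d₁) − 1) = 0.9399·(0.6217 − 1) = -0.3556

-0.3556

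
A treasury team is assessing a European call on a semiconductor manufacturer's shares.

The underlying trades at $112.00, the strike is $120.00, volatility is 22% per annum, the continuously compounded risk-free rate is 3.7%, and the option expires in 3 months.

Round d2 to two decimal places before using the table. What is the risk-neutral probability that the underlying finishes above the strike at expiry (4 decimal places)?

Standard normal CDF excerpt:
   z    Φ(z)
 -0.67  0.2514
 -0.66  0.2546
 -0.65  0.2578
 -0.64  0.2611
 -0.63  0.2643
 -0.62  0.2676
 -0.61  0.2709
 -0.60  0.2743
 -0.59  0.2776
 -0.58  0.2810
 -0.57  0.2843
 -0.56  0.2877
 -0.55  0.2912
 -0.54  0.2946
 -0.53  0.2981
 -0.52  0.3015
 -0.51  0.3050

0.2743

σ√T = 0.22·√0.25 = 0.1100
d₁ = [ln(112/120) + (0.037 + ½·0.22²)·0.25] / (σ√T) = (-0.0690 + 0.0153) / 0.1100 = -0.4881 → -0.49
d₂ = -0.4881 − 0.1100 = -0.5981 → -0.60
Risk-neutral Pr[S_T > K] = N(d₂) = N(-0.60) = 0.2743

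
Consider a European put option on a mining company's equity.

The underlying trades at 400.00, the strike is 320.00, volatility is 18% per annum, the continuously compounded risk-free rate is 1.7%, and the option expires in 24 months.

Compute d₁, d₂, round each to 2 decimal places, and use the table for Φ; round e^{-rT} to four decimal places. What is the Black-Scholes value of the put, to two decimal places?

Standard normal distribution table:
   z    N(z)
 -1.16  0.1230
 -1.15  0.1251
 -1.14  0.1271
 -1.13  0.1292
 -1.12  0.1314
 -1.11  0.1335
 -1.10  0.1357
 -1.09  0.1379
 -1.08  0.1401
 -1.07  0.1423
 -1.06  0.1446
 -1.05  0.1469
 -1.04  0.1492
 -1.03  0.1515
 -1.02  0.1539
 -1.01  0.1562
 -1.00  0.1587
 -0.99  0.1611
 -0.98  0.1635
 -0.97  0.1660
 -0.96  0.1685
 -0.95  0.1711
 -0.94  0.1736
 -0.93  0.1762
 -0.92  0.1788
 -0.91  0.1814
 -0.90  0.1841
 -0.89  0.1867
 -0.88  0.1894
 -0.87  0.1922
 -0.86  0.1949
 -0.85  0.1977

7.74

T = 2;  σ√T = 0.2546
d₁ = [ln(400/320) + (0.017 + 0.18²/2)·2] / 0.2546 = [0.2231 + 0.0664] / 0.2546 = 1.1374 → 1.14
d₂ = d₁ − σ√T = 1.1374 − 0.2546 = 0.8829 → 0.88
e^(−rT) = e^(−0.017·2) = 0.9666
N(−d₂) = N(-0.88) = 0.1894;  N(−d₁) = N(-1.14) = 0.1271
P = 320·0.9666·0.1894 − 400·0.1271 = 58.5837 − 50.8400 = 7.7437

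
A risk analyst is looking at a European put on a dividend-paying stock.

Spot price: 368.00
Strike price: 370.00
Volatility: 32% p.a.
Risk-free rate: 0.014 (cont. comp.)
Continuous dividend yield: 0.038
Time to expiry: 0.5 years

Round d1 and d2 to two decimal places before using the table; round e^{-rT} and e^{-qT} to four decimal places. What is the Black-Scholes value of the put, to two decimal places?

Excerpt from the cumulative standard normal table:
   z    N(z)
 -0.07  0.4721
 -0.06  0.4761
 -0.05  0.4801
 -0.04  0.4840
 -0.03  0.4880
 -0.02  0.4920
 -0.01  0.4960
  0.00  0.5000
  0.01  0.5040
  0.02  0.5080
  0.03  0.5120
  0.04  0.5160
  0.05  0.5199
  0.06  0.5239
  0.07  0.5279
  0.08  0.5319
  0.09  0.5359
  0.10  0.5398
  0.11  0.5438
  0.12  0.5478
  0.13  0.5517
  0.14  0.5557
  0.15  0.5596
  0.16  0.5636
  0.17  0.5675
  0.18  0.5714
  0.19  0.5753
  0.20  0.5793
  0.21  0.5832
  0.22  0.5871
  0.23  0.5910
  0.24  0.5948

36.61

T = 0.5;  σ√T = 0.2263
d₁ = [ln(368/370) + (0.014 − 0.038 + 0.32²/2)·0.5] / 0.2263 = [-0.0054 + 0.0136] / 0.2263 = 0.0362 which rounds to 0.04
d₂ = d₁ − σ√T = 0.0362 − 0.2263 = -0.1901 which rounds to -0.19
e^(−qT) = e^(−0.038·0.5) = 0.9812;  e^(−rT) = e^(−0.014·0.5) = 0.9930
N(−d₂) = N(0.19) = 0.5753;  N(−d₁) = N(-0.04) = 0.4840
P = 370·0.9930·0.5753 − 368·0.9812·0.4840 = 211.3710 − 174.7635 = 36.6075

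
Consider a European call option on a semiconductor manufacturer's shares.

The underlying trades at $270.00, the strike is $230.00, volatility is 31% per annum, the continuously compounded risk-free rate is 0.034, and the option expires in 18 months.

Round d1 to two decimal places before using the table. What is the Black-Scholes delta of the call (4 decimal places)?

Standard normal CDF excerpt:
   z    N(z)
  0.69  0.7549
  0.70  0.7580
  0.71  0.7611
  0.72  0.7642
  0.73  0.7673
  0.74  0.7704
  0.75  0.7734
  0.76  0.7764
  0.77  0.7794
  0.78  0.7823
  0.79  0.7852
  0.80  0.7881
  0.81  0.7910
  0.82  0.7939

0.7734

σ√T = 0.31·√1.5 = 0.3797
ln(S/K) + (r + σ²/2)T = ln(270/230) + (0.034 + 0.31²/2)·1.5 = 0.1603 + 0.1231 = 0.2834
d₁ = 0.2834 / 0.3797 = 0.7465 which rounds to 0.75
N(d₁) = N(0.75) = 0.7734
Δ_call = N(d₁) = 0.7734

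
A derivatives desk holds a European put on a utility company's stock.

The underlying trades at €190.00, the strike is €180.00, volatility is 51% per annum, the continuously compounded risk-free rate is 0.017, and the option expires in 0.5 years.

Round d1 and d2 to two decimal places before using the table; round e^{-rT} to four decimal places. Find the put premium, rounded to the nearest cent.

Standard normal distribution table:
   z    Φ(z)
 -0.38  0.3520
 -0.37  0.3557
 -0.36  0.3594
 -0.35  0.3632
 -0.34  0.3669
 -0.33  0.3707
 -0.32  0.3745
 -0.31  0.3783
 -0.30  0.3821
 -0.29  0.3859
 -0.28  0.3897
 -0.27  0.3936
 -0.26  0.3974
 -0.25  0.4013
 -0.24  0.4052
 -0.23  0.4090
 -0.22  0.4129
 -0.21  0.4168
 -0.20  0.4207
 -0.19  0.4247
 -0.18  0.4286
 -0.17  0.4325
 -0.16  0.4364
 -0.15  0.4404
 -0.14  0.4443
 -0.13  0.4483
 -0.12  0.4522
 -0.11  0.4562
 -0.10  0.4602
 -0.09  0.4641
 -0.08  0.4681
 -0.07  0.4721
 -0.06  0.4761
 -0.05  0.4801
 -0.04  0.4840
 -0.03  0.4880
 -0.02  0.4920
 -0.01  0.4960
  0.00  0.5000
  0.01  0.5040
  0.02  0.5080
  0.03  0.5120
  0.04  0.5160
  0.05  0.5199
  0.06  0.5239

T = 0.5;  σ√T = 0.3606
d₁ = [ln(190/180) + (0.017 + 0.51²/2)·0.5] / 0.3606 = [0.0541 + 0.0735] / 0.3606 = 0.3538 → 0.35
d₂ = d₁ − σ√T = 0.3538 − 0.3606 = -0.0068 → -0.01
exp(−rT) = exp(−0.017·0.5) = 0.9915
P = 180·0.9915·N(0.01) − 190·N(-0.35) = 180·0.9915·0.5040 − 190·0.3632 = 89.9489 − 69.0080 = 20.9409

€20.94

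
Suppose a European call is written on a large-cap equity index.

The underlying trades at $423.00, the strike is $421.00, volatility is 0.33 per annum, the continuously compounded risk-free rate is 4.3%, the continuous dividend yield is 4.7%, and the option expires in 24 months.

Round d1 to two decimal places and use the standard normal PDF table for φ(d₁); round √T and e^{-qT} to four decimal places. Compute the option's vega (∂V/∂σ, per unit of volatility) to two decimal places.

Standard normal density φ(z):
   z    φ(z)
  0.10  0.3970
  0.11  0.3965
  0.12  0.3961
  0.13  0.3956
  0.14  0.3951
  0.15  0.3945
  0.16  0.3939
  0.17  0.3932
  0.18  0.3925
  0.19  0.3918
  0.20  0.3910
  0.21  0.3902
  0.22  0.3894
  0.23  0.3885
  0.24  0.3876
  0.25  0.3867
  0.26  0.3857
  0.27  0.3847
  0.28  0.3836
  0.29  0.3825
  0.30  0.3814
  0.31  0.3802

211.56

T = 2;  σ√T = 0.4667
d₁ = [ln(423/421) + (0.043 − 0.047 + 0.33²/2)·2] / 0.4667 = [0.0047 + 0.1009] / 0.4667 = 0.2264 which rounds to 0.23
√T = √2 = 1.4142
φ(d₁) = φ(0.23) = 0.3885
e^(−qT) = e^(−0.047·2) = 0.9103
vega = S·e^(−qT)·φ(d₁)·√T = 423·0.9103·0.3885·1.4142 = 211.5567
(Vega is the same for a European call and put with the same parameters.)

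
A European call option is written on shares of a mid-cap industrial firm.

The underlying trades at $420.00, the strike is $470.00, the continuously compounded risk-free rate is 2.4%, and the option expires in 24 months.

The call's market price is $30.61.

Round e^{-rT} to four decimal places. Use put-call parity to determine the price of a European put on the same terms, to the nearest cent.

$58.57

exp(−rT) = exp(−0.024·2) = 0.9531
Put-call parity: C − P = S − K·e^(−rT) = 420 − 470·0.9531 = 420 − 447.9570 = -27.9570
P = C − (C − P) = 30.61 − (-27.9570) = 58.5670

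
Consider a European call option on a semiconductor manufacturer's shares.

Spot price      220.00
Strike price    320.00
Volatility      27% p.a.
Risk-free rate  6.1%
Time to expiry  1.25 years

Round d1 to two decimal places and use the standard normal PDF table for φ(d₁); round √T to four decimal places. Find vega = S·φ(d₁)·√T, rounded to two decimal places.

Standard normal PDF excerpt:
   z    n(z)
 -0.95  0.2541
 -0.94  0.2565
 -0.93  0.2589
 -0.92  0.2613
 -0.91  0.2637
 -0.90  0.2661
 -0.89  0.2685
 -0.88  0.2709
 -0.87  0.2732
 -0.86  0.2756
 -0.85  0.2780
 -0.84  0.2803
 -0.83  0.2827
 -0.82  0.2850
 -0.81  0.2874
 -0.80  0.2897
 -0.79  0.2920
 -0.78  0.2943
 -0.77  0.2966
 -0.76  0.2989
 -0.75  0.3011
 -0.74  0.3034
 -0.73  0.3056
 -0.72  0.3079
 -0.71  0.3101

σ√T = 0.27 × 1.1180 = 0.3019
d₁ = [ln(220/320) + (0.061 + 0.27²/2)·1.25] / 0.3019 = [-0.3747 + 0.1218] / 0.3019 = -0.8377 ⇒ -0.84
√T = √1.25 = 1.1180
φ(d₁) = φ(-0.84) = 0.2803
vega = S·φ(d₁)·√T = 220·0.2803·1.1180 = 68.9426
(Call and put vega coincide under Black-Scholes.)

68.94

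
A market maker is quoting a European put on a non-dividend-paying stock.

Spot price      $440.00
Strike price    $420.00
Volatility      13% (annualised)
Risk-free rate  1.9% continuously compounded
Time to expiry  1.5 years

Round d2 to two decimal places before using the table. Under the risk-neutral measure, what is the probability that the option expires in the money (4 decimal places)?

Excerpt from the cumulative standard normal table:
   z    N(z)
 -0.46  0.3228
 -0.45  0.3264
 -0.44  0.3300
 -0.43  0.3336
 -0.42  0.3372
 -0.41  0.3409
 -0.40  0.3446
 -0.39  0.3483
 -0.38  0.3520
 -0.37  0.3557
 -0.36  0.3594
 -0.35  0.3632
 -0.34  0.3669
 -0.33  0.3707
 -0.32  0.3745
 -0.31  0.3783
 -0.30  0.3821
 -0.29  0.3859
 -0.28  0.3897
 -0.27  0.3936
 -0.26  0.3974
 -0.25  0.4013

σ√T = 0.13 × 1.2247 = 0.1592
d₁ = [ln(440/420) + (0.019 + 0.13²/2)·1.5] / 0.1592 = [0.0465 + 0.0412] / 0.1592 = 0.5508 → 0.55
d₂ = d₁ − σ√T = 0.5508 − 0.1592 = 0.3916 → 0.39
Risk-neutral Pr[S_T < K] = N(−d₂) = N(-0.39) = 0.3483

0.3483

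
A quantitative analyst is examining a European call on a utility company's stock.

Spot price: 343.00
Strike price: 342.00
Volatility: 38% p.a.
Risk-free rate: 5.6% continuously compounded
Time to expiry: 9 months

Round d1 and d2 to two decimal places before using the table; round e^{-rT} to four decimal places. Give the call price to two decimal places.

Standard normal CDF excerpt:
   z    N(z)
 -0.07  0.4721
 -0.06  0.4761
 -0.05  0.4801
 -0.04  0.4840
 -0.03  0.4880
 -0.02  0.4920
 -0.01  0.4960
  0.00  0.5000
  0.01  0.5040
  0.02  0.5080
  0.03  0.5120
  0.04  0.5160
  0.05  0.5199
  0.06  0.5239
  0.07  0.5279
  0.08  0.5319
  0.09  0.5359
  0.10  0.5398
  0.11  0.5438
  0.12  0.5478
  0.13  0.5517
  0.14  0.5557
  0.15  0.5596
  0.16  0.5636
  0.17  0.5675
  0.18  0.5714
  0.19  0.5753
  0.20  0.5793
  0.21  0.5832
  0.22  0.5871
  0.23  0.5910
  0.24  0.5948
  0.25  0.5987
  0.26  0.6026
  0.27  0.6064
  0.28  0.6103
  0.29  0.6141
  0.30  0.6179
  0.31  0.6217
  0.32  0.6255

51.90

σ√T = 0.38 × 0.8660 = 0.3291
ln(S/K) + (r + σ²/2)T = ln(343/342) + (0.056 + 0.38²/2)·0.75 = 0.0029 + 0.0962 = 0.0991
d₁ = 0.0991 / 0.3291 = 0.3010 ⇒ 0.30
d₂ = d₁ − σ√T = 0.3010 − 0.3291 = -0.0280 ⇒ -0.03
e^(−rT) = e^(−0.056·0.75) = 0.9589
N(d₁) = N(0.30) = 0.6179;  N(d₂) = N(-0.03) = 0.4880
C = 343·0.6179 − 342·0.9589·0.4880 = 211.9397 − 160.0366 = 51.9031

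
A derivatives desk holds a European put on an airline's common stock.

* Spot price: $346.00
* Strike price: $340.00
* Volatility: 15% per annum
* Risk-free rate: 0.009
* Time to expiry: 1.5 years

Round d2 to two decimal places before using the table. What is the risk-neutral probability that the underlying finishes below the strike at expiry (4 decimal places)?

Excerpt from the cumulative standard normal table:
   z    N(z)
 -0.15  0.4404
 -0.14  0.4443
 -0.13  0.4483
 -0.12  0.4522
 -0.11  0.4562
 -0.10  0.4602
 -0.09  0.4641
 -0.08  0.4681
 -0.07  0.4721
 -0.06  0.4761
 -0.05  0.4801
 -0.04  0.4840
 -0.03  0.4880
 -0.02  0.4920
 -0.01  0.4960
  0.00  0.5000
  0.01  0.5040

0.4681

T = 1.5;  σ√T = 0.1837
d₁ = [ln(346/340) + (0.009 + 0.15²/2)·1.5] / 0.1837 = [0.0175 + 0.0304] / 0.1837 = 0.2606 → 0.26
d₂ = d₁ − σ√T = 0.2606 − 0.1837 = 0.0768 → 0.08
Risk-neutral Pr[S_T < K] = N(−d₂) = N(-0.08) = 0.4681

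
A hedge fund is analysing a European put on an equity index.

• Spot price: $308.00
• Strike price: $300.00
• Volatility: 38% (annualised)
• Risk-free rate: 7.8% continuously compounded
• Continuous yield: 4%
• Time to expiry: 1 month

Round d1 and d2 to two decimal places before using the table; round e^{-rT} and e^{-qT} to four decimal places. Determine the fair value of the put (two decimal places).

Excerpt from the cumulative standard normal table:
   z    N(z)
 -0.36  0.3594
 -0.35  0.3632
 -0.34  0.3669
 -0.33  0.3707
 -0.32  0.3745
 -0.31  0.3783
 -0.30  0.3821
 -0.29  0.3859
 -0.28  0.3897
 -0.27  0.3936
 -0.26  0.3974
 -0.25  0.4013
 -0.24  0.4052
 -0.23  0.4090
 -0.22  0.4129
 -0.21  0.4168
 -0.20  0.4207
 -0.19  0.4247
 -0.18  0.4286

T = 0.08333;  σ√T = 0.1097
d₁ = [ln(308/300) + (0.078 − 0.04 + 0.38²/2)·0.08333] / 0.1097 = [0.0263 + 0.0092] / 0.1097 = 0.3236 → 0.32
d₂ = d₁ − σ√T = 0.3236 − 0.1097 = 0.2139 → 0.21
exp(−qT) = exp(−0.04·0.08333) = 0.9967;  exp(−rT) = exp(−0.078·0.08333) = 0.9935
N(−d₂) = N(-0.21) = 0.4168;  N(−d₁) = N(-0.32) = 0.3745
P = 300·0.9935·0.4168 − 308·0.9967·0.3745 = 124.2272 − 114.9654 = 9.2619

$9.26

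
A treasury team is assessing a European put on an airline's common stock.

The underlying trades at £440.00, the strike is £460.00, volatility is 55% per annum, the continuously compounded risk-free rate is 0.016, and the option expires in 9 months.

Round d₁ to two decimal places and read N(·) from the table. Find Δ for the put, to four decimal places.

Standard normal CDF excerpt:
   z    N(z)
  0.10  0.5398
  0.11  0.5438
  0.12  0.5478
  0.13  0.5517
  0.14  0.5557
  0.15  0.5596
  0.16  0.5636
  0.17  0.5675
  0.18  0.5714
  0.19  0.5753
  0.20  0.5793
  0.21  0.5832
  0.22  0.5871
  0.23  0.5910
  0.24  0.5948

-0.4325

T = 0.75;  σ√T = 0.4763
ln(S/K) + (r + σ²/2)T = ln(440/460) + (0.016 + 0.55²/2)·0.75 = -0.0445 + 0.1254 = 0.0810
d₁ = 0.0810 / 0.4763 = 0.1700 which rounds to 0.17
N(d₁) = N(0.17) = 0.5675
Δ_put = N(d₁) − 1 = 0.5675 − 1 = -0.4325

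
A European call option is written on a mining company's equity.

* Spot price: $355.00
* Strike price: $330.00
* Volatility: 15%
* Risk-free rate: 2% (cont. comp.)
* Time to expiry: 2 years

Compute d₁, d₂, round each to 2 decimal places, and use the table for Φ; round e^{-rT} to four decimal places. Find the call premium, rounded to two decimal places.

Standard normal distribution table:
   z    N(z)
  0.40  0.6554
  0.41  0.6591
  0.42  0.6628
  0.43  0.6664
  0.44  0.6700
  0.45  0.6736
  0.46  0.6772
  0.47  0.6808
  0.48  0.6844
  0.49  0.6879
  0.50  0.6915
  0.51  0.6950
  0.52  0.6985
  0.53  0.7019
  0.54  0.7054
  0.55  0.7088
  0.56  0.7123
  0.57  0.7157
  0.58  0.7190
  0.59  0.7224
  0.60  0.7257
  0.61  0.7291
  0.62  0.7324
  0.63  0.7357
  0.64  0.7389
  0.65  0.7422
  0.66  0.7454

$51.02

σ√T = 0.15·√2 = 0.2121
d₁ = [ln(355/330) + (0.02 + 0.15²/2)·2] / 0.2121 = [0.0730 + 0.0625] / 0.2121 = 0.6389 ≈ 0.64
d₂ = d₁ − σ√T = 0.6389 − 0.2121 = 0.4267 ≈ 0.43
e^(−rT) = e^(−0.02·2) = 0.9608
N(d₁) = N(0.64) = 0.7389;  N(d₂) = N(0.43) = 0.6664
C = 355·0.7389 − 330·0.9608·0.6664 = 262.3095 − 211.2914 = 51.0181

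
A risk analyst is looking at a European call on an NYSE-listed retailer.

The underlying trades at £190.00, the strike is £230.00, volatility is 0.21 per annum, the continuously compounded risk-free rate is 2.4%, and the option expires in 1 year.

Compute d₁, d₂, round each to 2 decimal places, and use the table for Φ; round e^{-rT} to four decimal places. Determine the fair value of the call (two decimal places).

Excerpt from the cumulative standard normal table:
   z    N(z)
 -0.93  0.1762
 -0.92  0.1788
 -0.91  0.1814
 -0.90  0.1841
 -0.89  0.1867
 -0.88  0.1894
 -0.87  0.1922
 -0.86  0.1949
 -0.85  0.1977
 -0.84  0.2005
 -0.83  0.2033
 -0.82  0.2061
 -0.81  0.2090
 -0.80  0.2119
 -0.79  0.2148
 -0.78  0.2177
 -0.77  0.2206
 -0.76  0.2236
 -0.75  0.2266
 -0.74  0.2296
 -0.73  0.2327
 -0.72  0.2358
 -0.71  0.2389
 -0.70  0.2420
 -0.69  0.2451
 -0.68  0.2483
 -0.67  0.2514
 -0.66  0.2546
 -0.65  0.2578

σ√T = 0.21·√1 = 0.2100
ln(S/K) + (r + σ²/2)T = ln(190/230) + (0.024 + 0.21²/2)·1 = -0.1911 + 0.0460 = -0.1450
d₁ = -0.1450 / 0.2100 = -0.6905 ≈ -0.69
d₂ = d₁ − σ√T = -0.6905 − 0.2100 = -0.9005 ≈ -0.90
e^(−rT) = e^(−0.024·1) = 0.9763
N(d₁) = N(-0.69) = 0.2451;  N(d₂) = N(-0.90) = 0.1841
C = 190·0.2451 − 230·0.9763·0.1841 = 46.5690 − 41.3395 = 5.2295

£5.23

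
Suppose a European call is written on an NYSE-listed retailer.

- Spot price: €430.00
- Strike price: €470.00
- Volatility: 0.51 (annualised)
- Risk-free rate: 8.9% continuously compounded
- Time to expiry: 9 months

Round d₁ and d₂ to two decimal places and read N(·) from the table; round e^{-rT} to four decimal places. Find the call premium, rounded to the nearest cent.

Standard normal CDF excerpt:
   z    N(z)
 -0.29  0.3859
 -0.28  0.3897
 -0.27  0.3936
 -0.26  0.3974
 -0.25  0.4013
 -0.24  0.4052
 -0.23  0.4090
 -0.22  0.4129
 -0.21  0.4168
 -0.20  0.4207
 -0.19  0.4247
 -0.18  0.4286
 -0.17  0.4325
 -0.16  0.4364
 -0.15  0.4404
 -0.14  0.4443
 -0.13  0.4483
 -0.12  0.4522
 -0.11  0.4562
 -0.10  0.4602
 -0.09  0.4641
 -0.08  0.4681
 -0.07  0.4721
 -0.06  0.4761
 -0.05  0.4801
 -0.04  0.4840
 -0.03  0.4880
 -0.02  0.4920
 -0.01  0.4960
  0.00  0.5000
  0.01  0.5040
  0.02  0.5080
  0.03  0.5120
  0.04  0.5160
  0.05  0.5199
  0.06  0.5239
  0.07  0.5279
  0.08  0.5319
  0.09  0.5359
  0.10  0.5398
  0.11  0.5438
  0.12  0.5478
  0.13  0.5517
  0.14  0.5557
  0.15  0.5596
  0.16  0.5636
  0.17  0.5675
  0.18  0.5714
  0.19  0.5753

σ√T = 0.51 × 0.8660 = 0.4417
d₁ = [ln(430/470) + (0.089 + 0.51²/2)·0.75] / 0.4417 = [-0.0889 + 0.1643] / 0.4417 = 0.1706 ≈ 0.17
d₂ = d₁ − σ√T = 0.1706 − 0.4417 = -0.2711 ≈ -0.27
exp(−rT) = exp(−0.089·0.75) = 0.9354
C = 430·N(0.17) − 470·0.9354·N(-0.27) = 430·0.5675 − 470·0.9354·0.3936 = 244.0250 − 173.0415 = 70.9835

€70.98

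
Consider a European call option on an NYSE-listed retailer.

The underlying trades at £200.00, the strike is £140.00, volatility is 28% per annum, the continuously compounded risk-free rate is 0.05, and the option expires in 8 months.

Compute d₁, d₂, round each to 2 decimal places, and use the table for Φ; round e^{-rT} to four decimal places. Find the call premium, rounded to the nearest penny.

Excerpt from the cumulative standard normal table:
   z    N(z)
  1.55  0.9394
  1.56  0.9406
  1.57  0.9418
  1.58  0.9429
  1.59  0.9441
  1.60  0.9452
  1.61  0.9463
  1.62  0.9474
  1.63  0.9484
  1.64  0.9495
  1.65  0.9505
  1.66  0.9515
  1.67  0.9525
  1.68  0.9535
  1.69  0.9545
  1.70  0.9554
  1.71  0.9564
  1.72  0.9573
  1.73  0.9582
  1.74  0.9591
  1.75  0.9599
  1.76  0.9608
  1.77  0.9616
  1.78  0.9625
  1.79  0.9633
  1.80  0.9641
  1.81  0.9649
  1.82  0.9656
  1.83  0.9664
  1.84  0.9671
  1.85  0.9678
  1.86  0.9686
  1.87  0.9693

£65.28

T = 0.6667;  σ√T = 0.2286
ln(S/K) + (r + σ²/2)T = ln(200/140) + (0.05 + 0.28²/2)·0.6667 = 0.3567 + 0.0595 = 0.4161
d₁ = 0.4161 / 0.2286 = 1.8202 → 1.82
d₂ = d₁ − σ√T = 1.8202 − 0.2286 = 1.5916 → 1.59
exp(−rT) = exp(−0.05·0.6667) = 0.9672
N(d₁) = N(1.82) = 0.9656;  N(d₂) = N(1.59) = 0.9441
C = 200·0.9656 − 140·0.9672·0.9441 = 193.1200 − 127.8387 = 65.2813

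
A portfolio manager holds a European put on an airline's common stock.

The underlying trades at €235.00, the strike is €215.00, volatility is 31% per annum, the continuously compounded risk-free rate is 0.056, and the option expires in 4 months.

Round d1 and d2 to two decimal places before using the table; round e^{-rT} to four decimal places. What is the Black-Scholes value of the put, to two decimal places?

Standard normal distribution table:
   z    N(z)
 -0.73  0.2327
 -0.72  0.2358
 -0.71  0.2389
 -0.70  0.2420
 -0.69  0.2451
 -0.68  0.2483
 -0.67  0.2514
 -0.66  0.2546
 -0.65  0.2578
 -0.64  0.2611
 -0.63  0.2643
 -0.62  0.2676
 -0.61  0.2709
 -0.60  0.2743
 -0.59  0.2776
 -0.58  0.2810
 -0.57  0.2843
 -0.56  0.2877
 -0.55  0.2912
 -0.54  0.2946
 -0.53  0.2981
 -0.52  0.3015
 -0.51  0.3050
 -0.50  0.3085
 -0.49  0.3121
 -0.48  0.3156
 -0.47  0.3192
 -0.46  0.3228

σ√T = 0.31·√0.3333 = 0.1790
d₁ = [ln(235/215) + (0.056 + 0.31²/2)·0.3333] / 0.1790 = [0.0889 + 0.0347] / 0.1790 = 0.6908 which rounds to 0.69
d₂ = d₁ − σ√T = 0.6908 − 0.1790 = 0.5118 which rounds to 0.51
exp(−rT) = exp(−0.056·0.3333) = 0.9815
N(−d₂) = N(-0.51) = 0.3050;  N(−d₁) = N(-0.69) = 0.2451
P = 215·0.9815·0.3050 − 235·0.2451 = 64.3619 − 57.5985 = 6.7634

€6.76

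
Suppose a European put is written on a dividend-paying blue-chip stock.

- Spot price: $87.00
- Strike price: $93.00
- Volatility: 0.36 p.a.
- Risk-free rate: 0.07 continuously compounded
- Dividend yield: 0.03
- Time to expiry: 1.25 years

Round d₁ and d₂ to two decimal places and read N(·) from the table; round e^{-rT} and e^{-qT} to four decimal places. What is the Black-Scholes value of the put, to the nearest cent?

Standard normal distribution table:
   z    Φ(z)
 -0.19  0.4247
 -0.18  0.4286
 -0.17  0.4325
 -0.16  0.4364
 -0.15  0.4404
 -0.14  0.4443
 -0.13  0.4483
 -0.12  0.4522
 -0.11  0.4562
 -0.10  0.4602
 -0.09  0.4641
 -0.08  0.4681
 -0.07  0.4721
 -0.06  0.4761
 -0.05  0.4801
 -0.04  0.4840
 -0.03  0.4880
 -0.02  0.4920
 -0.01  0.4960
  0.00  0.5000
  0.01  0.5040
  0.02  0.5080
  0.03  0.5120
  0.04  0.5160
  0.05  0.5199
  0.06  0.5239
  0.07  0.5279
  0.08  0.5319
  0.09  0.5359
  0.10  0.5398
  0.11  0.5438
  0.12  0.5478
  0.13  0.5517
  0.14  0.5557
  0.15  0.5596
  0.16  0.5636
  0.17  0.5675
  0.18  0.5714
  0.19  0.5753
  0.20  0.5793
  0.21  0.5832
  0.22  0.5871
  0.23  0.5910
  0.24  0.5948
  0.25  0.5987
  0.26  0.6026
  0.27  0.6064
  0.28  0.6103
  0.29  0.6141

T = 1.25;  σ√T = 0.4025
d₁ = [ln(87/93) + (0.07 − 0.03 + 0.36²/2)·1.25] / 0.4025 = [-0.0667 + 0.1310] / 0.4025 = 0.1598 ⇒ 0.16
d₂ = d₁ − σ√T = 0.1598 − 0.4025 = -0.2427 ⇒ -0.24
e^(−qT) = e^(−0.03·1.25) = 0.9632;  e^(−rT) = e^(−0.07·1.25) = 0.9162
N(−d₂) = N(0.24) = 0.5948;  N(−d₁) = N(-0.16) = 0.4364
P = 93·0.9162·0.5948 − 87·0.9632·0.4364 = 50.6809 − 36.5696 = 14.1113

$14.11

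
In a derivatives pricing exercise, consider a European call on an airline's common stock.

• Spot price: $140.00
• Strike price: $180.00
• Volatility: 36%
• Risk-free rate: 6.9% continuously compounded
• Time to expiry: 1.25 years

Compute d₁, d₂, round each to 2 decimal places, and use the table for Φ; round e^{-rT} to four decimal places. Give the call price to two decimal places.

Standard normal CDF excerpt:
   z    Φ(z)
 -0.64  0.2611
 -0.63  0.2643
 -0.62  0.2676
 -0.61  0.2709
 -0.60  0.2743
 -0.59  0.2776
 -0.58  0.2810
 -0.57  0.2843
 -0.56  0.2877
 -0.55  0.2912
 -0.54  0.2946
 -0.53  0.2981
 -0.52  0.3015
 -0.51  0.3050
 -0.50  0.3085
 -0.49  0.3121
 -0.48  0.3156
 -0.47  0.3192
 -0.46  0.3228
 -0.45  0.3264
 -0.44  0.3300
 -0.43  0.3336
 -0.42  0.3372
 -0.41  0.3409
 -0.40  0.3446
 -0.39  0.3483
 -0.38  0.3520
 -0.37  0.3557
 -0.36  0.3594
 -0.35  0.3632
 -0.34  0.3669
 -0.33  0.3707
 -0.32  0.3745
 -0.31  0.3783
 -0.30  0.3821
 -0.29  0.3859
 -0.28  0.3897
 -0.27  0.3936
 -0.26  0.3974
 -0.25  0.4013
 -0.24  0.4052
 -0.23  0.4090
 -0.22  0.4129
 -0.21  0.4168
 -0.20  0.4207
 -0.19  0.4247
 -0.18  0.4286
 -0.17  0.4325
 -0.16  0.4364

$13.62

T = 1.25;  σ√T = 0.4025
d₁ = [ln(140/180) + (0.069 + 0.36²/2)·1.25] / 0.4025 = [-0.2513 + 0.1673] / 0.4025 = -0.2089 → -0.21
d₂ = d₁ − σ√T = -0.2089 − 0.4025 = -0.6114 → -0.61
exp(−rT) = exp(−0.069·1.25) = 0.9174
N(d₁) = N(-0.21) = 0.4168;  N(d₂) = N(-0.61) = 0.2709
C = 140·0.4168 − 180·0.9174·0.2709 = 58.3520 − 44.7343 = 13.6177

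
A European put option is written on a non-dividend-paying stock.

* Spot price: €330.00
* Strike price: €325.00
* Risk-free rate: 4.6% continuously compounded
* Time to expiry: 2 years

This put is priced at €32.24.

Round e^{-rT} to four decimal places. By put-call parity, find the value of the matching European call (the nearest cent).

exp(−rT) = exp(−0.046·2) = 0.9121
Put-call parity: C − P = S − K·e^(−rT) = 330 − 325·0.9121 = 330 − 296.4325 = 33.5675
C = P + (C − P) = 32.24 + (33.5675) = 65.8075

€65.81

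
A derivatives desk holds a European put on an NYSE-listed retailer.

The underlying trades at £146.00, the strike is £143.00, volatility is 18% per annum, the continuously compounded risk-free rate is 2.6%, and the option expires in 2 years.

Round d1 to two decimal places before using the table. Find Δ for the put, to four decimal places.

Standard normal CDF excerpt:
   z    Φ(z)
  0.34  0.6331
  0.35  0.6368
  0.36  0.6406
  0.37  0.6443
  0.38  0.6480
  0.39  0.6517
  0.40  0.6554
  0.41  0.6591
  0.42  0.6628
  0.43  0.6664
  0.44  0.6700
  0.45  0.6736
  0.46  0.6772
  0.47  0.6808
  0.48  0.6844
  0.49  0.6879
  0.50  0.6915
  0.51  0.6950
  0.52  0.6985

T = 2;  σ√T = 0.2546
ln(S/K) + (r + σ²/2)T = ln(146/143) + (0.026 + 0.18²/2)·2 = 0.0208 + 0.0844 = 0.1052
d₁ = 0.1052 / 0.2546 = 0.4131 ⇒ 0.41
N(d₁) = N(0.41) = 0.6591
Δ_put = N(d₁) − 1 = 0.6591 − 1 = -0.3409

-0.3409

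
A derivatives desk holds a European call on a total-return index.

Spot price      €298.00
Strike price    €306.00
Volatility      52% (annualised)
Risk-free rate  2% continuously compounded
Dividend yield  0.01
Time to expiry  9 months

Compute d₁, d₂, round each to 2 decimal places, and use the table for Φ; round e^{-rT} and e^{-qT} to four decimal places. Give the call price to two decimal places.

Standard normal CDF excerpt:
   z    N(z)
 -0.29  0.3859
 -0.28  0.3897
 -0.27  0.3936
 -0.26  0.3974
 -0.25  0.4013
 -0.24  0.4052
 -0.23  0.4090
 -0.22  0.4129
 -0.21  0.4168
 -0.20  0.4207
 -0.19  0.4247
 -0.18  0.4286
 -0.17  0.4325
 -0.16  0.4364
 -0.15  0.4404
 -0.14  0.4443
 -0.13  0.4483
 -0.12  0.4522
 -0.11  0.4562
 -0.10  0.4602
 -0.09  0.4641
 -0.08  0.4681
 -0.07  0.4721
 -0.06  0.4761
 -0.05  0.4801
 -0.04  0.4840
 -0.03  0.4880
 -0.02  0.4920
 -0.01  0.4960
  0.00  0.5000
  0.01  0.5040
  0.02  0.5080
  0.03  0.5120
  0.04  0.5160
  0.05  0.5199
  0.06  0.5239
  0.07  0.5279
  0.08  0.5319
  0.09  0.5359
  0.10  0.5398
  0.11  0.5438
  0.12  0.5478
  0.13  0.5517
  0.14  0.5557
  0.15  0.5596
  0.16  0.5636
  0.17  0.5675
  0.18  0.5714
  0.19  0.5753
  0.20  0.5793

σ√T = 0.52 × 0.8660 = 0.4503
d₁ = [ln(298/306) + (0.02 − 0.01 + ½·0.52²)·0.75] / (σ√T) = (-0.0265 + 0.1089) / 0.4503 = 0.1830 → 0.18
d₂ = 0.1830 − 0.4503 = -0.2673 → -0.27
e^(−qT) = e^(−0.01·0.75) = 0.9925;  e^(−rT) = e^(−0.02·0.75) = 0.9851
N(d₁) = N(0.18) = 0.5714;  N(d₂) = N(-0.27) = 0.3936
C = 298·0.9925·0.5714 − 306·0.9851·0.3936 = 169.0001 − 118.6470 = 50.3531

€50.35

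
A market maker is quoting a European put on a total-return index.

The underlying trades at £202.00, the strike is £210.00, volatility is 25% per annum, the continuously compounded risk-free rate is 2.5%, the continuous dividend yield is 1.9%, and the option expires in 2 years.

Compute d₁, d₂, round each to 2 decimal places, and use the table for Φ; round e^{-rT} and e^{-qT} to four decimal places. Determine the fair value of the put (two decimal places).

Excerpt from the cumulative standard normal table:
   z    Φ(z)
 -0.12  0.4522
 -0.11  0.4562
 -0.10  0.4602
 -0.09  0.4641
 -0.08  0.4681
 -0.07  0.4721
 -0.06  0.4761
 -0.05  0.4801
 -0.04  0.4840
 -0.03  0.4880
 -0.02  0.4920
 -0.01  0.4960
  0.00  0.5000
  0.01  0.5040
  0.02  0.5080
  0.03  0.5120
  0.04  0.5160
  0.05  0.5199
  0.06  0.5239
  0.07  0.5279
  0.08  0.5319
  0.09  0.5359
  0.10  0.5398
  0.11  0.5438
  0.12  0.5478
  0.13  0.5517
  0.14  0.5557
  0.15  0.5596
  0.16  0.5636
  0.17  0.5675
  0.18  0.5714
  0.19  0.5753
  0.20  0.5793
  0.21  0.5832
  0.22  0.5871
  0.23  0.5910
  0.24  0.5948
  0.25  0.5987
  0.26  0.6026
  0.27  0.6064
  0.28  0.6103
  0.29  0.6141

T = 2;  σ√T = 0.3536
d₁ = [ln(202/210) + (0.025 − 0.019 + 0.25²/2)·2] / 0.3536 = [-0.0388 + 0.0745] / 0.3536 = 0.1009 ≈ 0.10
d₂ = d₁ − σ√T = 0.1009 − 0.3536 = -0.2527 ≈ -0.25
exp(−qT) = exp(−0.019·2) = 0.9627;  exp(−rT) = exp(−0.025·2) = 0.9512
N(−d₂) = N(0.25) = 0.5987;  N(−d₁) = N(-0.10) = 0.4602
P = 210·0.9512·0.5987 − 202·0.9627·0.4602 = 119.5915 − 89.4930 = 30.0985

£30.10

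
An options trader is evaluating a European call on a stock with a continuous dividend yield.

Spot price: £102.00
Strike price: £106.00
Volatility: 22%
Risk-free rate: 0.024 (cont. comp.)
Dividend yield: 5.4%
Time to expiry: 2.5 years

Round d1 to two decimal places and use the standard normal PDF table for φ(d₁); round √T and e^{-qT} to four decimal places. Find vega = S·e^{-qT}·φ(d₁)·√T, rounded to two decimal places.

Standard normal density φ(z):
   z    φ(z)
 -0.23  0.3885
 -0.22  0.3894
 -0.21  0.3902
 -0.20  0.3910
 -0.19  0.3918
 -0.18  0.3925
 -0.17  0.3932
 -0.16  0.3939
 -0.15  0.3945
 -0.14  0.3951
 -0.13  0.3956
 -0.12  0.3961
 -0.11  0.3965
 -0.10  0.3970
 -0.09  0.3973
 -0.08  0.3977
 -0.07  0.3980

55.59

σ√T = 0.22·√2.5 = 0.3479
d₁ = [ln(102/106) + (0.024 − 0.054 + ½·0.22²)·2.5] / (σ√T) = (-0.0385 − 0.0145) / 0.3479 = -0.1523 → -0.15
√T = √2.5 = 1.5811
φ(d₁) = φ(-0.15) = 0.3945
e^(−qT) = e^(−0.054·2.5) = 0.8737
vega = S·e^(−qT)·φ(d₁)·√T = 102·0.8737·0.3945·1.5811 = 55.5864
(Call and put vega coincide under Black-Scholes.)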